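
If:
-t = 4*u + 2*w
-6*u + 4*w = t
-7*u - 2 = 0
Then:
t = 4/3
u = -2/7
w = -2/21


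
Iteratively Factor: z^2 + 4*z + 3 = (z + 1)*(z + 3)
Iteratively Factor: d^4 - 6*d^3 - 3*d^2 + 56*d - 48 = (d - 1)*(d^3 - 5*d^2 - 8*d + 48) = (d - 4)*(d - 1)*(d^2 - d - 12) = (d - 4)*(d - 1)*(d + 3)*(d - 4)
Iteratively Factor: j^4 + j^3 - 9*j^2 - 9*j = (j)*(j^3 + j^2 - 9*j - 9) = j*(j + 1)*(j^2 - 9) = j*(j + 1)*(j + 3)*(j - 3)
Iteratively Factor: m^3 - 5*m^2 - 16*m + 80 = (m - 5)*(m^2 - 16) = (m - 5)*(m - 4)*(m + 4)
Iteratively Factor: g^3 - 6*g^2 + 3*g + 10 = (g - 2)*(g^2 - 4*g - 5) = (g - 5)*(g - 2)*(g + 1)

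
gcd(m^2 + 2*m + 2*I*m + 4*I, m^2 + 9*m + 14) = m + 2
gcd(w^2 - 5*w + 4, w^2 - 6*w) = 1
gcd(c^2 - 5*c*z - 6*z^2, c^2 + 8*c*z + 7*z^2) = c + z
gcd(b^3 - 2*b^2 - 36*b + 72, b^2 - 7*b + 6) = b - 6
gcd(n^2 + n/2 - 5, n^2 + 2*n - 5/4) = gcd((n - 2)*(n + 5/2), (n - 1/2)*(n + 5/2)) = n + 5/2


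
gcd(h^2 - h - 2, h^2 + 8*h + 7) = h + 1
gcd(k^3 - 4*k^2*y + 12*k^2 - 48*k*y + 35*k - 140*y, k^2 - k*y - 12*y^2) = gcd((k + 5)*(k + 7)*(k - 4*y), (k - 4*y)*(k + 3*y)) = -k + 4*y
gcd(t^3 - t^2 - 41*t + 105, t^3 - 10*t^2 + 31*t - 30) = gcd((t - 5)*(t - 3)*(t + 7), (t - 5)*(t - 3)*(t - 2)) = t^2 - 8*t + 15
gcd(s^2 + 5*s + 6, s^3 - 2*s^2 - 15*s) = s + 3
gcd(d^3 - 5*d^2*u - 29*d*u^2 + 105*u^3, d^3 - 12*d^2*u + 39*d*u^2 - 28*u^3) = -d + 7*u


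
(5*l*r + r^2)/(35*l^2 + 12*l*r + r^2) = r/(7*l + r)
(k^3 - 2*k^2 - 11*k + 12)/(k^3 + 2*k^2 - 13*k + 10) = (k^2 - k - 12)/(k^2 + 3*k - 10)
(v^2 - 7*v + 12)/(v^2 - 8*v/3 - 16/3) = 3*(v - 3)/(3*v + 4)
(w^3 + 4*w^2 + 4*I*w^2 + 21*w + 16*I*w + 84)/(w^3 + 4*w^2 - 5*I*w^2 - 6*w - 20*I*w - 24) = (w + 7*I)/(w - 2*I)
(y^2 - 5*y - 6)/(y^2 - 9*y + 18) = (y + 1)/(y - 3)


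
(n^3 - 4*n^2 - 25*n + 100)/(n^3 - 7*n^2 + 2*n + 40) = (n + 5)/(n + 2)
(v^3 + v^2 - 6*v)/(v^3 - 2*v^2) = (v + 3)/v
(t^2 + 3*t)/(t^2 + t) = (t + 3)/(t + 1)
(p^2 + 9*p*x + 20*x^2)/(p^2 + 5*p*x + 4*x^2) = (p + 5*x)/(p + x)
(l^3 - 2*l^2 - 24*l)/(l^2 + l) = (l^2 - 2*l - 24)/(l + 1)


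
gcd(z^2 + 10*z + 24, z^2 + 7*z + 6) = z + 6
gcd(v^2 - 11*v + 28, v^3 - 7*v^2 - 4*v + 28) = v - 7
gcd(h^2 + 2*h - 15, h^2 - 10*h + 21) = h - 3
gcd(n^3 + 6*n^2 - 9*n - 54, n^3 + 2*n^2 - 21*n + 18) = n^2 + 3*n - 18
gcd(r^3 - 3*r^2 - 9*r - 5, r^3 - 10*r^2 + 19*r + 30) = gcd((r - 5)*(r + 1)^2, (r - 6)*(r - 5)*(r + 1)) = r^2 - 4*r - 5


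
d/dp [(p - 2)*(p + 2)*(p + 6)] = 3*p^2 + 12*p - 4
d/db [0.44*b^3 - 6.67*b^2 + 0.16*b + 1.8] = 1.32*b^2 - 13.34*b + 0.16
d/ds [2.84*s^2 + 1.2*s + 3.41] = 5.68*s + 1.2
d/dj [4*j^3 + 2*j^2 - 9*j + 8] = 12*j^2 + 4*j - 9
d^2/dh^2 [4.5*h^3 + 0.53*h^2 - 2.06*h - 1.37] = 27.0*h + 1.06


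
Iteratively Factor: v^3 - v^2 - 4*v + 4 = (v - 2)*(v^2 + v - 2) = (v - 2)*(v - 1)*(v + 2)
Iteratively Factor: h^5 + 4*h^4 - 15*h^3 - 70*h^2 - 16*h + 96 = (h - 1)*(h^4 + 5*h^3 - 10*h^2 - 80*h - 96) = (h - 4)*(h - 1)*(h^3 + 9*h^2 + 26*h + 24) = (h - 4)*(h - 1)*(h + 3)*(h^2 + 6*h + 8) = (h - 4)*(h - 1)*(h + 2)*(h + 3)*(h + 4)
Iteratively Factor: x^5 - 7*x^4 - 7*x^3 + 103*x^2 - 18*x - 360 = (x - 4)*(x^4 - 3*x^3 - 19*x^2 + 27*x + 90) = (x - 4)*(x + 2)*(x^3 - 5*x^2 - 9*x + 45) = (x - 5)*(x - 4)*(x + 2)*(x^2 - 9) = (x - 5)*(x - 4)*(x - 3)*(x + 2)*(x + 3)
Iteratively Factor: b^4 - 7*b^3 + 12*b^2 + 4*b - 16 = (b - 2)*(b^3 - 5*b^2 + 2*b + 8) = (b - 2)*(b + 1)*(b^2 - 6*b + 8) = (b - 2)^2*(b + 1)*(b - 4)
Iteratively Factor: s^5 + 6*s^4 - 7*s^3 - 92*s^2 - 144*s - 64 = (s + 1)*(s^4 + 5*s^3 - 12*s^2 - 80*s - 64) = (s + 1)^2*(s^3 + 4*s^2 - 16*s - 64) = (s + 1)^2*(s + 4)*(s^2 - 16) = (s - 4)*(s + 1)^2*(s + 4)*(s + 4)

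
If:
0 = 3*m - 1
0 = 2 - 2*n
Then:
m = 1/3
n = 1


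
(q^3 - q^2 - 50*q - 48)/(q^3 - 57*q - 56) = (q + 6)/(q + 7)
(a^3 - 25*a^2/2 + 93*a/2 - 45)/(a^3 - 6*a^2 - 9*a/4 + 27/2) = 2*(a - 5)/(2*a + 3)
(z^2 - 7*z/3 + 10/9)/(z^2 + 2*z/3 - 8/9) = (3*z - 5)/(3*z + 4)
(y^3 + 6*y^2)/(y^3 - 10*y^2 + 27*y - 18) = y^2*(y + 6)/(y^3 - 10*y^2 + 27*y - 18)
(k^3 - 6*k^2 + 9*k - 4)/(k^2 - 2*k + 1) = k - 4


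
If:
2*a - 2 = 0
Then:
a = 1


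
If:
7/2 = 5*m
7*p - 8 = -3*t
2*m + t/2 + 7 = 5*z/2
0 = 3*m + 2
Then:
No Solution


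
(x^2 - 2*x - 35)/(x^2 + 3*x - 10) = (x - 7)/(x - 2)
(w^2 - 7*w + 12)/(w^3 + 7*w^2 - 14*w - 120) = (w - 3)/(w^2 + 11*w + 30)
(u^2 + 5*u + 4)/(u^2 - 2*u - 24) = (u + 1)/(u - 6)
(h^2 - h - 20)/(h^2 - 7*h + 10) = (h + 4)/(h - 2)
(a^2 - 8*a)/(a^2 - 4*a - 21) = a*(8 - a)/(-a^2 + 4*a + 21)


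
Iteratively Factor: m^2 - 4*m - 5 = (m - 5)*(m + 1)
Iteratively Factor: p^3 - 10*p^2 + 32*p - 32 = (p - 4)*(p^2 - 6*p + 8) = (p - 4)^2*(p - 2)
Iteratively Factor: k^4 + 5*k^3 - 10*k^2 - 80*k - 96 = (k + 4)*(k^3 + k^2 - 14*k - 24) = (k + 3)*(k + 4)*(k^2 - 2*k - 8) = (k + 2)*(k + 3)*(k + 4)*(k - 4)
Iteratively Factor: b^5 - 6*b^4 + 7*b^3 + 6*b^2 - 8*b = (b - 4)*(b^4 - 2*b^3 - b^2 + 2*b) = (b - 4)*(b + 1)*(b^3 - 3*b^2 + 2*b) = b*(b - 4)*(b + 1)*(b^2 - 3*b + 2) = b*(b - 4)*(b - 2)*(b + 1)*(b - 1)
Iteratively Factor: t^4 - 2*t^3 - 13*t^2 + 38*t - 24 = (t - 2)*(t^3 - 13*t + 12) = (t - 2)*(t + 4)*(t^2 - 4*t + 3) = (t - 2)*(t - 1)*(t + 4)*(t - 3)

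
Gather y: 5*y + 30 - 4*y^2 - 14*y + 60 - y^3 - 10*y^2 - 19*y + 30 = -y^3 - 14*y^2 - 28*y + 120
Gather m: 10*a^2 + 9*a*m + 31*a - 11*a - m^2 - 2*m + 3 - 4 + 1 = 10*a^2 + 20*a - m^2 + m*(9*a - 2)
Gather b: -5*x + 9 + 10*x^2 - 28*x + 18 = 10*x^2 - 33*x + 27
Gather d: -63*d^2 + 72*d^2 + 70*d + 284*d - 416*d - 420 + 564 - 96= 9*d^2 - 62*d + 48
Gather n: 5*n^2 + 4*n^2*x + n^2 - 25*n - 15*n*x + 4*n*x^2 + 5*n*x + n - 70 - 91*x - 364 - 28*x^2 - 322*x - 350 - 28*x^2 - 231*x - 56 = n^2*(4*x + 6) + n*(4*x^2 - 10*x - 24) - 56*x^2 - 644*x - 840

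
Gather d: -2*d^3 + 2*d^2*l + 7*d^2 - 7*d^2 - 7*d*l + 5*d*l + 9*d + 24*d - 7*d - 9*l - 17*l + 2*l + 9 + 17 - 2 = -2*d^3 + 2*d^2*l + d*(26 - 2*l) - 24*l + 24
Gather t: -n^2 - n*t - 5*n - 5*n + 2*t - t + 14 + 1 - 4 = -n^2 - 10*n + t*(1 - n) + 11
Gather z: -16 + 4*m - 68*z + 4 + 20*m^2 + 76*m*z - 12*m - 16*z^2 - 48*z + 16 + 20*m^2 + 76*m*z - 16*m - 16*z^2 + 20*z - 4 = 40*m^2 - 24*m - 32*z^2 + z*(152*m - 96)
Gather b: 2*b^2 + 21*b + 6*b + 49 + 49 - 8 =2*b^2 + 27*b + 90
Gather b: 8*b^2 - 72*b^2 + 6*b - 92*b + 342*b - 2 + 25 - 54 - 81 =-64*b^2 + 256*b - 112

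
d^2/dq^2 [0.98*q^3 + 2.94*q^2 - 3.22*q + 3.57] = 5.88*q + 5.88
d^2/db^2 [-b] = 0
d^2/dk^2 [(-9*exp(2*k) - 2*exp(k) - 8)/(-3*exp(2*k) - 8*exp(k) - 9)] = (-198*exp(4*k) - 156*exp(3*k) + 2196*exp(2*k) + 2420*exp(k) - 414)*exp(k)/(27*exp(6*k) + 216*exp(5*k) + 819*exp(4*k) + 1808*exp(3*k) + 2457*exp(2*k) + 1944*exp(k) + 729)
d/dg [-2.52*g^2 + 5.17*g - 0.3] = 5.17 - 5.04*g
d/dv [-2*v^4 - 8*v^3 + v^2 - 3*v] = -8*v^3 - 24*v^2 + 2*v - 3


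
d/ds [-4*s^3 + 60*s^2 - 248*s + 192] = -12*s^2 + 120*s - 248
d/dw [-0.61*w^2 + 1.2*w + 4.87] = 1.2 - 1.22*w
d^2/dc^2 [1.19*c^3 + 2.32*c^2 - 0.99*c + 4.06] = 7.14*c + 4.64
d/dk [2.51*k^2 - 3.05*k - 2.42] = 5.02*k - 3.05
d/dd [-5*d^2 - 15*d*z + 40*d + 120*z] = -10*d - 15*z + 40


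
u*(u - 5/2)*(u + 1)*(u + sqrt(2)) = u^4 - 3*u^3/2 + sqrt(2)*u^3 - 5*u^2/2 - 3*sqrt(2)*u^2/2 - 5*sqrt(2)*u/2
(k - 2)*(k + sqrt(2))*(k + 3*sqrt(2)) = k^3 - 2*k^2 + 4*sqrt(2)*k^2 - 8*sqrt(2)*k + 6*k - 12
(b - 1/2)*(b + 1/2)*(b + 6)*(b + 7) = b^4 + 13*b^3 + 167*b^2/4 - 13*b/4 - 21/2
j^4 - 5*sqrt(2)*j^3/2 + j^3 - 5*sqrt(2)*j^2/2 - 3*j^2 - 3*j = j*(j + 1)*(j - 3*sqrt(2))*(j + sqrt(2)/2)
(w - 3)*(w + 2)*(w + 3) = w^3 + 2*w^2 - 9*w - 18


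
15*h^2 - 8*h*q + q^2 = (-5*h + q)*(-3*h + q)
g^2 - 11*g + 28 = (g - 7)*(g - 4)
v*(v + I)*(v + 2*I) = v^3 + 3*I*v^2 - 2*v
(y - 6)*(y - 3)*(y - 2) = y^3 - 11*y^2 + 36*y - 36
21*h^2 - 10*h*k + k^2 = (-7*h + k)*(-3*h + k)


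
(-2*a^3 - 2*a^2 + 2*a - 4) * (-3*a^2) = 6*a^5 + 6*a^4 - 6*a^3 + 12*a^2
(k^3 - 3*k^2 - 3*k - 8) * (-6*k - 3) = -6*k^4 + 15*k^3 + 27*k^2 + 57*k + 24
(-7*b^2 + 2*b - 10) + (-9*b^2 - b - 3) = -16*b^2 + b - 13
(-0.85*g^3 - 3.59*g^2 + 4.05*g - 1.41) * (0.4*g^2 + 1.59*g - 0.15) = -0.34*g^5 - 2.7875*g^4 - 3.9606*g^3 + 6.414*g^2 - 2.8494*g + 0.2115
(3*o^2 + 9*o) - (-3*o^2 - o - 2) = 6*o^2 + 10*o + 2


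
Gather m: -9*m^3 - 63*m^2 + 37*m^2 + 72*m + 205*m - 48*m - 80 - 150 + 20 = -9*m^3 - 26*m^2 + 229*m - 210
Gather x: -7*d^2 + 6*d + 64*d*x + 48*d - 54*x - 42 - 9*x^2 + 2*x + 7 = -7*d^2 + 54*d - 9*x^2 + x*(64*d - 52) - 35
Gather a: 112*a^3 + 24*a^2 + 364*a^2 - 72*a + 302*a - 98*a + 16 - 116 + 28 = 112*a^3 + 388*a^2 + 132*a - 72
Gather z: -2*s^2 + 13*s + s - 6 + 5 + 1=-2*s^2 + 14*s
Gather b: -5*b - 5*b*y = b*(-5*y - 5)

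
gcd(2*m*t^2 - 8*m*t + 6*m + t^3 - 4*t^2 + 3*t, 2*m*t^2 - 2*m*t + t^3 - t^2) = 2*m*t - 2*m + t^2 - t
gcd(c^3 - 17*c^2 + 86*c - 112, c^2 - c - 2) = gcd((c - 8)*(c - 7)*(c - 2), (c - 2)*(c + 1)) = c - 2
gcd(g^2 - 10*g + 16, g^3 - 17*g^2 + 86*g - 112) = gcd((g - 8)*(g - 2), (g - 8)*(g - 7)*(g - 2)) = g^2 - 10*g + 16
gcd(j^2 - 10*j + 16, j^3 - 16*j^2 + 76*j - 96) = j^2 - 10*j + 16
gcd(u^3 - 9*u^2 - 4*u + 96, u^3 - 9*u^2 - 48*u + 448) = u - 8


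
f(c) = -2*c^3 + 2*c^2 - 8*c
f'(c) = -6*c^2 + 4*c - 8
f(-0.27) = 2.35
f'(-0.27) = -9.52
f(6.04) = -416.05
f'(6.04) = -202.73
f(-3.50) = 138.25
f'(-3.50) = -95.50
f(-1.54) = 24.37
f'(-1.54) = -28.39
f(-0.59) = 5.83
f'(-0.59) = -12.45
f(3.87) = -116.93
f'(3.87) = -82.38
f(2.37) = -34.35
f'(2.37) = -32.22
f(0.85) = -6.58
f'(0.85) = -8.94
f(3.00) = -60.00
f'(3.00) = -50.00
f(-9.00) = 1692.00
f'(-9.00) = -530.00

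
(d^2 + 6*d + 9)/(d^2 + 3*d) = (d + 3)/d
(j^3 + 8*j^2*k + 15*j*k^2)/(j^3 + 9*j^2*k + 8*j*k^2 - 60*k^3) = j*(j + 3*k)/(j^2 + 4*j*k - 12*k^2)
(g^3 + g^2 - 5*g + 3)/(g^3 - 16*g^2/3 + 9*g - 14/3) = 3*(g^2 + 2*g - 3)/(3*g^2 - 13*g + 14)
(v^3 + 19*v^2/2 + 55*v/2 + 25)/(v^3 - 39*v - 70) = (v + 5/2)/(v - 7)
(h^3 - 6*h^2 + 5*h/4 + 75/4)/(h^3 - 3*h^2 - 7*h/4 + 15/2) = (h - 5)/(h - 2)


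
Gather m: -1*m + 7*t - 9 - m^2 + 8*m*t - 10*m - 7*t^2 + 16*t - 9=-m^2 + m*(8*t - 11) - 7*t^2 + 23*t - 18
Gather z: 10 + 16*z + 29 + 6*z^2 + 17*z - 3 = 6*z^2 + 33*z + 36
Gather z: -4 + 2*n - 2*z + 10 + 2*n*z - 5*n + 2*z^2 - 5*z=-3*n + 2*z^2 + z*(2*n - 7) + 6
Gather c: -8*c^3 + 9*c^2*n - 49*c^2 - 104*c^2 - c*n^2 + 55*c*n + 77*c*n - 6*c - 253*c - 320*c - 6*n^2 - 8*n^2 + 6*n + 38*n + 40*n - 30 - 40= -8*c^3 + c^2*(9*n - 153) + c*(-n^2 + 132*n - 579) - 14*n^2 + 84*n - 70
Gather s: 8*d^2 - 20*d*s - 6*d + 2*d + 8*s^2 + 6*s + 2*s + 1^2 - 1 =8*d^2 - 4*d + 8*s^2 + s*(8 - 20*d)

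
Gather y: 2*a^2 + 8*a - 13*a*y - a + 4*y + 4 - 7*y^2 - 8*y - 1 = 2*a^2 + 7*a - 7*y^2 + y*(-13*a - 4) + 3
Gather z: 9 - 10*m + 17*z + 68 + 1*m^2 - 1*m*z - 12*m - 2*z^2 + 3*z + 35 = m^2 - 22*m - 2*z^2 + z*(20 - m) + 112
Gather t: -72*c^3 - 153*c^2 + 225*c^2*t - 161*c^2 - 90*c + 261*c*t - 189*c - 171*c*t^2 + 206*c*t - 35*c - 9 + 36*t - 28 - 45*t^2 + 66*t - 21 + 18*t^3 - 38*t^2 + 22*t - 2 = -72*c^3 - 314*c^2 - 314*c + 18*t^3 + t^2*(-171*c - 83) + t*(225*c^2 + 467*c + 124) - 60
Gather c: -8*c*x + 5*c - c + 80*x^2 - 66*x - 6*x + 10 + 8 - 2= c*(4 - 8*x) + 80*x^2 - 72*x + 16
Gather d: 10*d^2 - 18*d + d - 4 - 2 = 10*d^2 - 17*d - 6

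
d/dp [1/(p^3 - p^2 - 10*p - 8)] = (-3*p^2 + 2*p + 10)/(-p^3 + p^2 + 10*p + 8)^2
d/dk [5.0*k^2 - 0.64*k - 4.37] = 10.0*k - 0.64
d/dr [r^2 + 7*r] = 2*r + 7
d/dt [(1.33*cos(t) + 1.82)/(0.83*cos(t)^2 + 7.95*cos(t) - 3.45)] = (1.1039*cos(t)^2 + 3.0212*cos(t) + 19.0575)*sin(t)/(0.6889*cos(t)^4 + 13.197*cos(t)^3 + 57.4755*cos(t)^2 - 54.855*cos(t) + 11.9025)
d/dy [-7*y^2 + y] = 1 - 14*y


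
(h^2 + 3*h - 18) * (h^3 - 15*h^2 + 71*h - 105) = h^5 - 12*h^4 + 8*h^3 + 378*h^2 - 1593*h + 1890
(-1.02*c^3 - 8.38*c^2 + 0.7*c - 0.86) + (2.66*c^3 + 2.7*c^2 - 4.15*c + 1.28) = 1.64*c^3 - 5.68*c^2 - 3.45*c + 0.42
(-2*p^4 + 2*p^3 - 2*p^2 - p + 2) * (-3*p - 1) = 6*p^5 - 4*p^4 + 4*p^3 + 5*p^2 - 5*p - 2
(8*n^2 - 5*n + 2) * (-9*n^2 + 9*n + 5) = -72*n^4 + 117*n^3 - 23*n^2 - 7*n + 10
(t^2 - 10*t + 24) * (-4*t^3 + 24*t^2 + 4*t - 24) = -4*t^5 + 64*t^4 - 332*t^3 + 512*t^2 + 336*t - 576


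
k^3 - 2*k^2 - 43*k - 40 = (k - 8)*(k + 1)*(k + 5)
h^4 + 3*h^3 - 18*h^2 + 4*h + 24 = (h - 2)^2*(h + 1)*(h + 6)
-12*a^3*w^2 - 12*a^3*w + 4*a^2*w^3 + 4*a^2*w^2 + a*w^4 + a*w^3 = w*(-2*a + w)*(6*a + w)*(a*w + a)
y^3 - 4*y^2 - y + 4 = (y - 4)*(y - 1)*(y + 1)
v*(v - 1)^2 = v^3 - 2*v^2 + v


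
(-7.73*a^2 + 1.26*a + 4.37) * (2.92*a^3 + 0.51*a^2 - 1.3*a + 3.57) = -22.5716*a^5 - 0.263100000000001*a^4 + 23.452*a^3 - 27.0054*a^2 - 1.1828*a + 15.6009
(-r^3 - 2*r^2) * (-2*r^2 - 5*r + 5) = 2*r^5 + 9*r^4 + 5*r^3 - 10*r^2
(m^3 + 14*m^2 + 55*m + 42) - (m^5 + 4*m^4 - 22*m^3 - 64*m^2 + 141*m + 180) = -m^5 - 4*m^4 + 23*m^3 + 78*m^2 - 86*m - 138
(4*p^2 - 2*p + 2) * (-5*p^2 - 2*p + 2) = -20*p^4 + 2*p^3 + 2*p^2 - 8*p + 4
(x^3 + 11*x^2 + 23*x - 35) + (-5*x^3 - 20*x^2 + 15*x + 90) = -4*x^3 - 9*x^2 + 38*x + 55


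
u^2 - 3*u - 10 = (u - 5)*(u + 2)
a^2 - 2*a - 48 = (a - 8)*(a + 6)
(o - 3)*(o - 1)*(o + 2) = o^3 - 2*o^2 - 5*o + 6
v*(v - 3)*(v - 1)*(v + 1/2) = v^4 - 7*v^3/2 + v^2 + 3*v/2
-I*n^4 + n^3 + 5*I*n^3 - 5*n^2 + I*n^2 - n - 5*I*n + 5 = (n - 5)*(n + 1)*(n + I)*(-I*n + I)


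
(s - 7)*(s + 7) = s^2 - 49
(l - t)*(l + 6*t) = l^2 + 5*l*t - 6*t^2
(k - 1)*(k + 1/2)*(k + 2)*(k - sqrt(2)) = k^4 - sqrt(2)*k^3 + 3*k^3/2 - 3*sqrt(2)*k^2/2 - 3*k^2/2 - k + 3*sqrt(2)*k/2 + sqrt(2)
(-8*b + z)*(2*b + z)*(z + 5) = -16*b^2*z - 80*b^2 - 6*b*z^2 - 30*b*z + z^3 + 5*z^2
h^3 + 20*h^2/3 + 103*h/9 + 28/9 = (h + 1/3)*(h + 7/3)*(h + 4)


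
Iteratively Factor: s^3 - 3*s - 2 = (s + 1)*(s^2 - s - 2) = (s - 2)*(s + 1)*(s + 1)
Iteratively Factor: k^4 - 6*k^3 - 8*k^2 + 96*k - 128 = (k + 4)*(k^3 - 10*k^2 + 32*k - 32) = (k - 4)*(k + 4)*(k^2 - 6*k + 8) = (k - 4)^2*(k + 4)*(k - 2)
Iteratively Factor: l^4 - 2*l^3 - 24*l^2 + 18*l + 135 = (l + 3)*(l^3 - 5*l^2 - 9*l + 45) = (l - 5)*(l + 3)*(l^2 - 9) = (l - 5)*(l - 3)*(l + 3)*(l + 3)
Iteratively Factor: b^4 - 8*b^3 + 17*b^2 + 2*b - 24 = (b + 1)*(b^3 - 9*b^2 + 26*b - 24) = (b - 2)*(b + 1)*(b^2 - 7*b + 12) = (b - 3)*(b - 2)*(b + 1)*(b - 4)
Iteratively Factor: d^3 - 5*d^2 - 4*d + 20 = (d - 2)*(d^2 - 3*d - 10) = (d - 2)*(d + 2)*(d - 5)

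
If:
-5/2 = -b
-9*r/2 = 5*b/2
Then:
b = 5/2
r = -25/18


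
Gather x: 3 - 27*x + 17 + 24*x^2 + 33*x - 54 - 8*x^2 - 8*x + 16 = 16*x^2 - 2*x - 18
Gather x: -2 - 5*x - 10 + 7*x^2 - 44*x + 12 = 7*x^2 - 49*x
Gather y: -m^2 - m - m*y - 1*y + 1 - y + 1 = -m^2 - m + y*(-m - 2) + 2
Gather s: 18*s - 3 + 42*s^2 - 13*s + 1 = 42*s^2 + 5*s - 2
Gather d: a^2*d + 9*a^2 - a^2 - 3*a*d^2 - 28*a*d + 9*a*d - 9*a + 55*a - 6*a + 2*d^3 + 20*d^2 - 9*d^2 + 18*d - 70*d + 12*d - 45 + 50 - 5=8*a^2 + 40*a + 2*d^3 + d^2*(11 - 3*a) + d*(a^2 - 19*a - 40)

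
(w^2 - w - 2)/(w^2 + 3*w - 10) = (w + 1)/(w + 5)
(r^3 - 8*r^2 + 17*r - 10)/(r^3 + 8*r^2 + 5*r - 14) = (r^2 - 7*r + 10)/(r^2 + 9*r + 14)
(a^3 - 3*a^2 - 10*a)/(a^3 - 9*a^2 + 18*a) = (a^2 - 3*a - 10)/(a^2 - 9*a + 18)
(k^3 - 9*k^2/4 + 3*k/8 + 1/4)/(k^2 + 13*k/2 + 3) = (8*k^3 - 18*k^2 + 3*k + 2)/(4*(2*k^2 + 13*k + 6))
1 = 1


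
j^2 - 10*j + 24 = (j - 6)*(j - 4)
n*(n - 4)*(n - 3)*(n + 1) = n^4 - 6*n^3 + 5*n^2 + 12*n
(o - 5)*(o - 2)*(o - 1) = o^3 - 8*o^2 + 17*o - 10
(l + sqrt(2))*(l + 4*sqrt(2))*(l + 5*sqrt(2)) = l^3 + 10*sqrt(2)*l^2 + 58*l + 40*sqrt(2)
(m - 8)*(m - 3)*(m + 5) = m^3 - 6*m^2 - 31*m + 120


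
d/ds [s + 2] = 1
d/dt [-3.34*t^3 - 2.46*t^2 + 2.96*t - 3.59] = -10.02*t^2 - 4.92*t + 2.96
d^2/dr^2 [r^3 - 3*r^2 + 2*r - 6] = 6*r - 6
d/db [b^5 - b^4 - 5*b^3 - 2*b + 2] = 5*b^4 - 4*b^3 - 15*b^2 - 2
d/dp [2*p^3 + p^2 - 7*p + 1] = 6*p^2 + 2*p - 7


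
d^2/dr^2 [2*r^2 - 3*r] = 4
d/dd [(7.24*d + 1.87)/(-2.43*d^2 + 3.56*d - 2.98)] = (17.5932*d^2 + 9.0882*d - 28.2324)/(5.9049*d^4 - 17.3016*d^3 + 27.1564*d^2 - 21.2176*d + 8.8804)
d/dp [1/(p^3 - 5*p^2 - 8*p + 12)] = (-3*p^2 + 10*p + 8)/(p^3 - 5*p^2 - 8*p + 12)^2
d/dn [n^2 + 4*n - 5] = 2*n + 4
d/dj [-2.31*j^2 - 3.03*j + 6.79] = -4.62*j - 3.03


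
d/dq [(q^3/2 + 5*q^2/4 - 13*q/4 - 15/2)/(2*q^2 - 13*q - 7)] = (4*q^4 - 52*q^3 - 81*q^2 + 50*q - 299)/(4*(4*q^4 - 52*q^3 + 141*q^2 + 182*q + 49))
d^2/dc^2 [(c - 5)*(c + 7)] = 2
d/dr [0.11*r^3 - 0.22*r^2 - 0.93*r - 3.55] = 0.33*r^2 - 0.44*r - 0.93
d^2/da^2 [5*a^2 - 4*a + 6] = 10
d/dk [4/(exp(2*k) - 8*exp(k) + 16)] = 8*(4 - exp(k))*exp(k)/(exp(2*k) - 8*exp(k) + 16)^2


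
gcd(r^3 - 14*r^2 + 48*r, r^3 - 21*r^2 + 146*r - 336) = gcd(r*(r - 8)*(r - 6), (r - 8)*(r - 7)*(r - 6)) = r^2 - 14*r + 48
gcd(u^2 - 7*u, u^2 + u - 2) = 1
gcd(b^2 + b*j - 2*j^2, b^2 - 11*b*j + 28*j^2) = 1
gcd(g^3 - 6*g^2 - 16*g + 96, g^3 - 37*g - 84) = g + 4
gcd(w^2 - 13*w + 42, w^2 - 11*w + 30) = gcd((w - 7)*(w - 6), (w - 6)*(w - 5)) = w - 6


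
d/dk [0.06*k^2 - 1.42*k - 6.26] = 0.12*k - 1.42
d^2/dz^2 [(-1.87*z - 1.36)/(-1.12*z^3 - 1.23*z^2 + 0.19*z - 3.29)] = (14.074368*z^5 + 35.92848*z^4 + 36.430694*z^3 - 72.078096*z^2 - 77.378934*z - 8.570958)/(1.404928*z^9 + 4.628736*z^8 + 4.368336*z^7 + 12.671331*z^6 + 26.452767*z^5 + 10.86486*z^4 + 31.748879*z^3 + 40.297236*z^2 - 6.169737*z + 35.611289)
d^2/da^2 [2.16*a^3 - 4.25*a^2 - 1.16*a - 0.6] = 12.96*a - 8.5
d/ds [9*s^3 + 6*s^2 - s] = 27*s^2 + 12*s - 1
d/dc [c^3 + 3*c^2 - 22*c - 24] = 3*c^2 + 6*c - 22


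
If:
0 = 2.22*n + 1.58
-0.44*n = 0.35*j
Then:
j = 0.89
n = -0.71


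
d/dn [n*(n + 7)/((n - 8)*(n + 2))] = (-13*n^2 - 32*n - 112)/(n^4 - 12*n^3 + 4*n^2 + 192*n + 256)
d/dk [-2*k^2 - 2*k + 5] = -4*k - 2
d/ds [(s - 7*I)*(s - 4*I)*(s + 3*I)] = 3*s^2 - 16*I*s + 5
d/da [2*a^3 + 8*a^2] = 2*a*(3*a + 8)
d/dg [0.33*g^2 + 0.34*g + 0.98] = 0.66*g + 0.34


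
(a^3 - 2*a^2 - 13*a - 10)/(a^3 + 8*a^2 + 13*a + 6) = (a^2 - 3*a - 10)/(a^2 + 7*a + 6)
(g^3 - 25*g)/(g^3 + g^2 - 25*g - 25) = g/(g + 1)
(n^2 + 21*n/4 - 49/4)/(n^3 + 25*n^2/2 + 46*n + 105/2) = (4*n - 7)/(2*(2*n^2 + 11*n + 15))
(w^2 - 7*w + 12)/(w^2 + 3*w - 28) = (w - 3)/(w + 7)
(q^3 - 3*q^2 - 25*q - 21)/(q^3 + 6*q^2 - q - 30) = (q^2 - 6*q - 7)/(q^2 + 3*q - 10)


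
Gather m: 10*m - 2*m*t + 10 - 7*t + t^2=m*(10 - 2*t) + t^2 - 7*t + 10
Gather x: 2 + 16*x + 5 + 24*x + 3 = 40*x + 10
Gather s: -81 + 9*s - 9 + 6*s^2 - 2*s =6*s^2 + 7*s - 90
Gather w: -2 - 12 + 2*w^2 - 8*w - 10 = 2*w^2 - 8*w - 24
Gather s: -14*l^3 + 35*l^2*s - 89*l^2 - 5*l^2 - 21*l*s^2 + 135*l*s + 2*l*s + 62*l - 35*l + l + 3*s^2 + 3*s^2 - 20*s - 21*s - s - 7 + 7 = -14*l^3 - 94*l^2 + 28*l + s^2*(6 - 21*l) + s*(35*l^2 + 137*l - 42)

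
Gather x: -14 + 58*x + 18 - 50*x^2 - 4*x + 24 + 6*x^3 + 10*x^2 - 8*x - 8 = 6*x^3 - 40*x^2 + 46*x + 20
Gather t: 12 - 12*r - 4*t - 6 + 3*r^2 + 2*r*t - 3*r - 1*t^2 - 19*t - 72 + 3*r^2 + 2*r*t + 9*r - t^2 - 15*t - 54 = 6*r^2 - 6*r - 2*t^2 + t*(4*r - 38) - 120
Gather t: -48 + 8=-40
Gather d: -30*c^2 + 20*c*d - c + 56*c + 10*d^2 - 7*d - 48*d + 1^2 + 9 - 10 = -30*c^2 + 55*c + 10*d^2 + d*(20*c - 55)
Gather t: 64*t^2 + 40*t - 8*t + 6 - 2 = 64*t^2 + 32*t + 4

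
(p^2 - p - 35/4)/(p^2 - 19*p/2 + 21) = (p + 5/2)/(p - 6)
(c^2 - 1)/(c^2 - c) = (c + 1)/c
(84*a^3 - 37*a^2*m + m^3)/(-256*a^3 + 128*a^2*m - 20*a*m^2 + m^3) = (-21*a^2 + 4*a*m + m^2)/(64*a^2 - 16*a*m + m^2)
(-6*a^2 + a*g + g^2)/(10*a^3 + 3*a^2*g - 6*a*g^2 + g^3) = (-3*a - g)/(5*a^2 + 4*a*g - g^2)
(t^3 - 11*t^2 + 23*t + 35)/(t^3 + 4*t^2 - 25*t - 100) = (t^2 - 6*t - 7)/(t^2 + 9*t + 20)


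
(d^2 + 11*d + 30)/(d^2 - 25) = (d + 6)/(d - 5)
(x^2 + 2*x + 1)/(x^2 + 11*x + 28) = (x^2 + 2*x + 1)/(x^2 + 11*x + 28)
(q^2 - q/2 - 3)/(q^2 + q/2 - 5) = (2*q + 3)/(2*q + 5)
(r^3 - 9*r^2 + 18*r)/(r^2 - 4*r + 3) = r*(r - 6)/(r - 1)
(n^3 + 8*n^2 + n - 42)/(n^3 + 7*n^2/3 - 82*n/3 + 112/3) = 3*(n + 3)/(3*n - 8)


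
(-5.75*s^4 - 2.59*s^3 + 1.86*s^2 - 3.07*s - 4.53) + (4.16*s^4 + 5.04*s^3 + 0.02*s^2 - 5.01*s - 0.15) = -1.59*s^4 + 2.45*s^3 + 1.88*s^2 - 8.08*s - 4.68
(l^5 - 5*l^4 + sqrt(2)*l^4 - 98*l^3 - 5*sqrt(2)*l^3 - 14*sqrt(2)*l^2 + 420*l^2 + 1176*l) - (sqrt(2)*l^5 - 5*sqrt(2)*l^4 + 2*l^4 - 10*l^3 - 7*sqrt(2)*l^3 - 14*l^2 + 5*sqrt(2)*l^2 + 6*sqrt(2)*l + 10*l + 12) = -sqrt(2)*l^5 + l^5 - 7*l^4 + 6*sqrt(2)*l^4 - 88*l^3 + 2*sqrt(2)*l^3 - 19*sqrt(2)*l^2 + 434*l^2 - 6*sqrt(2)*l + 1166*l - 12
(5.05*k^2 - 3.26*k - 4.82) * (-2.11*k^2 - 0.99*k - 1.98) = -10.6555*k^4 + 1.8791*k^3 + 3.3986*k^2 + 11.2266*k + 9.5436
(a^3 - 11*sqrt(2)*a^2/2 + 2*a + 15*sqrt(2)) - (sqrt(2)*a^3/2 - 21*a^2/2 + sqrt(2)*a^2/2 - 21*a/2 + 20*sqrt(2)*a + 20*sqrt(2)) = -sqrt(2)*a^3/2 + a^3 - 6*sqrt(2)*a^2 + 21*a^2/2 - 20*sqrt(2)*a + 25*a/2 - 5*sqrt(2)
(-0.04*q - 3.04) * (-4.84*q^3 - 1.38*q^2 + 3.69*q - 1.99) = 0.1936*q^4 + 14.7688*q^3 + 4.0476*q^2 - 11.138*q + 6.0496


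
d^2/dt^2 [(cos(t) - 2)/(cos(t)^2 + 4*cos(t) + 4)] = (-43*cos(t)/4 + 8*cos(2*t) - cos(3*t)/4 - 12)/(cos(t) + 2)^4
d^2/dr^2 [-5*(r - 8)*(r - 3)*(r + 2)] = 90 - 30*r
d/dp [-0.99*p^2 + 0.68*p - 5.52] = 0.68 - 1.98*p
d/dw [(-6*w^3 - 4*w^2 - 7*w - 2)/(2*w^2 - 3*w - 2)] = 2*(-6*w^4 + 18*w^3 + 31*w^2 + 12*w + 4)/(4*w^4 - 12*w^3 + w^2 + 12*w + 4)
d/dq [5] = 0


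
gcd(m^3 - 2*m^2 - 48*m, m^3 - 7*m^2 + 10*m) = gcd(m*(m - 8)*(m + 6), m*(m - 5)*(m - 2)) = m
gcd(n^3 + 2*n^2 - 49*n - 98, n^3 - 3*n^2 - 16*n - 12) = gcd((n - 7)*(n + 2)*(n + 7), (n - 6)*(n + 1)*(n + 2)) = n + 2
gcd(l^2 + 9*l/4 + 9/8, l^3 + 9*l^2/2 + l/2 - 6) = l + 3/2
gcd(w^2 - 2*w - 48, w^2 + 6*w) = w + 6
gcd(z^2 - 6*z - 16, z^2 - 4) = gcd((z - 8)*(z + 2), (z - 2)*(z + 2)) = z + 2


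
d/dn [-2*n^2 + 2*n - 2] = 2 - 4*n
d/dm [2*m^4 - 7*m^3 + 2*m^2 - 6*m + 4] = 8*m^3 - 21*m^2 + 4*m - 6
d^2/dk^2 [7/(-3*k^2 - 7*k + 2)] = 14*(9*k^2 + 21*k - (6*k + 7)^2 - 6)/(3*k^2 + 7*k - 2)^3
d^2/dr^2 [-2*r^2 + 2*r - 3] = -4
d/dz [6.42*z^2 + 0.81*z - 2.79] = 12.84*z + 0.81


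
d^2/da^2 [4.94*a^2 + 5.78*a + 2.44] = 9.88000000000000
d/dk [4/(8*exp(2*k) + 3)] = -64*exp(2*k)/(8*exp(2*k) + 3)^2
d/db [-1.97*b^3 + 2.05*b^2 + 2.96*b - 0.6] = -5.91*b^2 + 4.1*b + 2.96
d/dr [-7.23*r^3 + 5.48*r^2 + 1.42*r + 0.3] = -21.69*r^2 + 10.96*r + 1.42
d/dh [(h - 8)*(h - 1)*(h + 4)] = 3*h^2 - 10*h - 28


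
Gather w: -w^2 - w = -w^2 - w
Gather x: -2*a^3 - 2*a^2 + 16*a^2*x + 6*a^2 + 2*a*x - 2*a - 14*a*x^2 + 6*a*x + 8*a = -2*a^3 + 4*a^2 - 14*a*x^2 + 6*a + x*(16*a^2 + 8*a)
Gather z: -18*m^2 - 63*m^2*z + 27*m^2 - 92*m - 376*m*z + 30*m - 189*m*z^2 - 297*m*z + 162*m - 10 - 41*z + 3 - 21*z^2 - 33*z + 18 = 9*m^2 + 100*m + z^2*(-189*m - 21) + z*(-63*m^2 - 673*m - 74) + 11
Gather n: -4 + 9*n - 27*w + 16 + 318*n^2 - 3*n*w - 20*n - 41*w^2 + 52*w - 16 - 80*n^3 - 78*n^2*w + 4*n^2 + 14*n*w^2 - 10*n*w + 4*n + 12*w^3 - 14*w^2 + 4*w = -80*n^3 + n^2*(322 - 78*w) + n*(14*w^2 - 13*w - 7) + 12*w^3 - 55*w^2 + 29*w - 4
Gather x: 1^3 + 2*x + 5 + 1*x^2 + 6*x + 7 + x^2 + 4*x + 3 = 2*x^2 + 12*x + 16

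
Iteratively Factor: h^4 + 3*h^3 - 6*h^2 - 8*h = (h)*(h^3 + 3*h^2 - 6*h - 8) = h*(h + 1)*(h^2 + 2*h - 8) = h*(h - 2)*(h + 1)*(h + 4)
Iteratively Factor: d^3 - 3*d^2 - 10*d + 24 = (d - 2)*(d^2 - d - 12) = (d - 4)*(d - 2)*(d + 3)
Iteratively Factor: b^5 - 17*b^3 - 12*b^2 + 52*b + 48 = (b - 2)*(b^4 + 2*b^3 - 13*b^2 - 38*b - 24) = (b - 4)*(b - 2)*(b^3 + 6*b^2 + 11*b + 6) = (b - 4)*(b - 2)*(b + 2)*(b^2 + 4*b + 3) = (b - 4)*(b - 2)*(b + 1)*(b + 2)*(b + 3)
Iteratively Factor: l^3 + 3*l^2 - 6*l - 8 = (l - 2)*(l^2 + 5*l + 4) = (l - 2)*(l + 1)*(l + 4)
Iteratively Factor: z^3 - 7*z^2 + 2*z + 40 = (z + 2)*(z^2 - 9*z + 20) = (z - 4)*(z + 2)*(z - 5)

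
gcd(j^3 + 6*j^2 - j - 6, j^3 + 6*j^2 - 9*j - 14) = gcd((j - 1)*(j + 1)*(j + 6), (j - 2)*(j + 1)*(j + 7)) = j + 1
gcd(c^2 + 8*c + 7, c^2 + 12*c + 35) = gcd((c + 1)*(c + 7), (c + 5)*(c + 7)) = c + 7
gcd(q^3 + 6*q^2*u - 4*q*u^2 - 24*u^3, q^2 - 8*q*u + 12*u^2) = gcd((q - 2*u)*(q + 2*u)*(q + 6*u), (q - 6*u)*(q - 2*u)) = q - 2*u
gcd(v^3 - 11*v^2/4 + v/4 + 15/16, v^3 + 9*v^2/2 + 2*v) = v + 1/2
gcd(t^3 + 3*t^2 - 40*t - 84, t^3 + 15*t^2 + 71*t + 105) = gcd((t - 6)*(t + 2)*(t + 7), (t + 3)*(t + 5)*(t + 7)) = t + 7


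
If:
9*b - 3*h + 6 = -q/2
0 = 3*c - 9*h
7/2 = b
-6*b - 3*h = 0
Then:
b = 7/2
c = -21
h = -7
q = -117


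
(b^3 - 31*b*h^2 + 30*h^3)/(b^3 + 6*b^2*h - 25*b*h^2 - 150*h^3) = (b - h)/(b + 5*h)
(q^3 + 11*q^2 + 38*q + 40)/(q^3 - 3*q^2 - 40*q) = (q^2 + 6*q + 8)/(q*(q - 8))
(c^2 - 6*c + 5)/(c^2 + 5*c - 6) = (c - 5)/(c + 6)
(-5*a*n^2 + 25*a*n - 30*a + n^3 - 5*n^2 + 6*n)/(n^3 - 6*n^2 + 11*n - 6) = (-5*a + n)/(n - 1)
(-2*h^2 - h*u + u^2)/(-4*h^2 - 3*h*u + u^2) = (-2*h + u)/(-4*h + u)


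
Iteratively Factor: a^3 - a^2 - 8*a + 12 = (a + 3)*(a^2 - 4*a + 4) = (a - 2)*(a + 3)*(a - 2)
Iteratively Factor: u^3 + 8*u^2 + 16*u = (u)*(u^2 + 8*u + 16) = u*(u + 4)*(u + 4)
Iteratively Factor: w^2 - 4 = (w + 2)*(w - 2)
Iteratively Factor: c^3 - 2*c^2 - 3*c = (c + 1)*(c^2 - 3*c) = (c - 3)*(c + 1)*(c)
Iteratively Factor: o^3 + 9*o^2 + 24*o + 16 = (o + 4)*(o^2 + 5*o + 4) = (o + 4)^2*(o + 1)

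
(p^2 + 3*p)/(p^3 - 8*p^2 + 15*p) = (p + 3)/(p^2 - 8*p + 15)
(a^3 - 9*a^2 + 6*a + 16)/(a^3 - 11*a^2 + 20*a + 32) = (a - 2)/(a - 4)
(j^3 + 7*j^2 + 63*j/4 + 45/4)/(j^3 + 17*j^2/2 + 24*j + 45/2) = (j + 3/2)/(j + 3)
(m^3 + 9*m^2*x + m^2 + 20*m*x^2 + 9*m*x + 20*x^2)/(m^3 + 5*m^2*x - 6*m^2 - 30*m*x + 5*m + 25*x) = (m^2 + 4*m*x + m + 4*x)/(m^2 - 6*m + 5)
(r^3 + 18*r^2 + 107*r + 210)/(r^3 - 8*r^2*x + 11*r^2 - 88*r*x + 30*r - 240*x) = (-r - 7)/(-r + 8*x)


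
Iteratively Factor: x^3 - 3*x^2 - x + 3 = (x + 1)*(x^2 - 4*x + 3) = (x - 3)*(x + 1)*(x - 1)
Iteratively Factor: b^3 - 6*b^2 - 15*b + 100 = (b - 5)*(b^2 - b - 20) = (b - 5)*(b + 4)*(b - 5)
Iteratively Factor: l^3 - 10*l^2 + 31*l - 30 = (l - 2)*(l^2 - 8*l + 15) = (l - 5)*(l - 2)*(l - 3)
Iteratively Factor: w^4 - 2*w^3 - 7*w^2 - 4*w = (w)*(w^3 - 2*w^2 - 7*w - 4) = w*(w + 1)*(w^2 - 3*w - 4) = w*(w - 4)*(w + 1)*(w + 1)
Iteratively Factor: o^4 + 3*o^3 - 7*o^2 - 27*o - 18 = (o + 1)*(o^3 + 2*o^2 - 9*o - 18) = (o - 3)*(o + 1)*(o^2 + 5*o + 6) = (o - 3)*(o + 1)*(o + 3)*(o + 2)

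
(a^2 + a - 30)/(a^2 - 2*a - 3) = (-a^2 - a + 30)/(-a^2 + 2*a + 3)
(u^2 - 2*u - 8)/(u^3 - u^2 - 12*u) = (u + 2)/(u*(u + 3))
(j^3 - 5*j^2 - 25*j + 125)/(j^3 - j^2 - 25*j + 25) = (j - 5)/(j - 1)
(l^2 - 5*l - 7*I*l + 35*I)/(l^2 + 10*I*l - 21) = (l^2 - 5*l - 7*I*l + 35*I)/(l^2 + 10*I*l - 21)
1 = 1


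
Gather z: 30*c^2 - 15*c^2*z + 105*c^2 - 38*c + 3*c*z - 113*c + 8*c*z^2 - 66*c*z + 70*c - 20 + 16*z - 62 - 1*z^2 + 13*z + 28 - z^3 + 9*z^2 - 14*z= 135*c^2 - 81*c - z^3 + z^2*(8*c + 8) + z*(-15*c^2 - 63*c + 15) - 54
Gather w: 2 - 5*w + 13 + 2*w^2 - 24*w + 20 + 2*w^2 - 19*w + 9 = 4*w^2 - 48*w + 44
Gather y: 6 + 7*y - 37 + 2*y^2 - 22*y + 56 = 2*y^2 - 15*y + 25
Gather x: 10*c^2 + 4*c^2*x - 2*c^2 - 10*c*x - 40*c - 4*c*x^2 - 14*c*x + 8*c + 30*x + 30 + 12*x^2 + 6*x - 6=8*c^2 - 32*c + x^2*(12 - 4*c) + x*(4*c^2 - 24*c + 36) + 24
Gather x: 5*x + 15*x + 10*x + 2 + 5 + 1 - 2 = 30*x + 6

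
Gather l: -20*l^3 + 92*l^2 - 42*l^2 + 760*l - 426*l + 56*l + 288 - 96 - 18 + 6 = -20*l^3 + 50*l^2 + 390*l + 180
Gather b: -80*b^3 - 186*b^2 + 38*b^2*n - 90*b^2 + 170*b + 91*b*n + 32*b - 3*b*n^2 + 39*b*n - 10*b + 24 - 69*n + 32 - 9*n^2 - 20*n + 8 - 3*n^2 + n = -80*b^3 + b^2*(38*n - 276) + b*(-3*n^2 + 130*n + 192) - 12*n^2 - 88*n + 64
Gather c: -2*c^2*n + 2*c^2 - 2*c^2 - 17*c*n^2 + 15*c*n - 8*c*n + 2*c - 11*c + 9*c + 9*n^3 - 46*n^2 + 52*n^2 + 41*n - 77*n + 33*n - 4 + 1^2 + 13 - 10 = -2*c^2*n + c*(-17*n^2 + 7*n) + 9*n^3 + 6*n^2 - 3*n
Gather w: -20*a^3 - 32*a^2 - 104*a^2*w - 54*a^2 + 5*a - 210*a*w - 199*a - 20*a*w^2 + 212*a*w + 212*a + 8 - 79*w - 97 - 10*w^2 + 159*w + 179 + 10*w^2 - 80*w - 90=-20*a^3 - 86*a^2 - 20*a*w^2 + 18*a + w*(-104*a^2 + 2*a)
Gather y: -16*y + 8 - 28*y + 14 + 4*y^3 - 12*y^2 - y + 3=4*y^3 - 12*y^2 - 45*y + 25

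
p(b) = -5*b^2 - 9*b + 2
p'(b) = -10*b - 9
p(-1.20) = 5.60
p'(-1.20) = 3.00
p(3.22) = -78.82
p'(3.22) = -41.20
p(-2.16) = -1.89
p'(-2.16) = 12.60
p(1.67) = -26.97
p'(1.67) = -25.70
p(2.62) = -55.90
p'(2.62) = -35.20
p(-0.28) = 4.13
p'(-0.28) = -6.20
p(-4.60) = -62.40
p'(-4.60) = 37.00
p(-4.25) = -50.06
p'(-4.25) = 33.50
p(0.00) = 2.00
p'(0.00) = -9.00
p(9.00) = -484.00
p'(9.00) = -99.00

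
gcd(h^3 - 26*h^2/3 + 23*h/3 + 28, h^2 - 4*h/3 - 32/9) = h + 4/3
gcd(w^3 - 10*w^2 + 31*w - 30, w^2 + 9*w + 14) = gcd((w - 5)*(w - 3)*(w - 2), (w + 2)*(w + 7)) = 1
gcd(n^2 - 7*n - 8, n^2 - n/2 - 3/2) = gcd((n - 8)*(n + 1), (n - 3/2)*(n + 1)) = n + 1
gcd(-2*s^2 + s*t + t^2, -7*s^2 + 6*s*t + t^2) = s - t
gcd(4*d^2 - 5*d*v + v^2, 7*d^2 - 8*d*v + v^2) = -d + v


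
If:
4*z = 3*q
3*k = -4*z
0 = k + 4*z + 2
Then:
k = 1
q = -1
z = -3/4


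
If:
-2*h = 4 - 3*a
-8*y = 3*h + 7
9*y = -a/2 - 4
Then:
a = 46/73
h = -77/73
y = -35/73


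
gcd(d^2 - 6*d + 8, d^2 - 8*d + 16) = d - 4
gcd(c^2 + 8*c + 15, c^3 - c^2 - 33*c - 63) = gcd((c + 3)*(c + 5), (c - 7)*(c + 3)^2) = c + 3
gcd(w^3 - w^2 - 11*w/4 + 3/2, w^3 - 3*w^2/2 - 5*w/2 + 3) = w^2 - w/2 - 3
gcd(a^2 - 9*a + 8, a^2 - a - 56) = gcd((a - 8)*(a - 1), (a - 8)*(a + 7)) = a - 8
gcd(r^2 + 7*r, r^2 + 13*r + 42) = r + 7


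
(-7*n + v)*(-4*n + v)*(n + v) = 28*n^3 + 17*n^2*v - 10*n*v^2 + v^3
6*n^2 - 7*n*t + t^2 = (-6*n + t)*(-n + t)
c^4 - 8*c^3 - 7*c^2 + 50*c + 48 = (c - 8)*(c - 3)*(c + 1)*(c + 2)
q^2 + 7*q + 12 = (q + 3)*(q + 4)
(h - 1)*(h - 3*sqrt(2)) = h^2 - 3*sqrt(2)*h - h + 3*sqrt(2)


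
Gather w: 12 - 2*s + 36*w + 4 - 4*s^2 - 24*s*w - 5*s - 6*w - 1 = -4*s^2 - 7*s + w*(30 - 24*s) + 15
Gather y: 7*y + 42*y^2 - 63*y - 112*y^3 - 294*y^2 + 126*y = -112*y^3 - 252*y^2 + 70*y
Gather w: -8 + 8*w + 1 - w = 7*w - 7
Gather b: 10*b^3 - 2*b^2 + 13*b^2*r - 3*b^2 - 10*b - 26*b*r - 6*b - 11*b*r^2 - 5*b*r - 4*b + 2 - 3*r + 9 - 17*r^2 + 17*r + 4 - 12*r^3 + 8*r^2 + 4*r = 10*b^3 + b^2*(13*r - 5) + b*(-11*r^2 - 31*r - 20) - 12*r^3 - 9*r^2 + 18*r + 15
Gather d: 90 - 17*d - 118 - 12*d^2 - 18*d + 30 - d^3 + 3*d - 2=-d^3 - 12*d^2 - 32*d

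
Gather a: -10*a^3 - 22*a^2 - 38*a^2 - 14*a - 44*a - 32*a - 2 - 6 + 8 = -10*a^3 - 60*a^2 - 90*a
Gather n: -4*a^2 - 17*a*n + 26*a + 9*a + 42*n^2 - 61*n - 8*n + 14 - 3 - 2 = -4*a^2 + 35*a + 42*n^2 + n*(-17*a - 69) + 9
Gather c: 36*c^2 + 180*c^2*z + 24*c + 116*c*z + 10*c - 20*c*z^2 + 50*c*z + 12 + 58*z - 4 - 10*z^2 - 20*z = c^2*(180*z + 36) + c*(-20*z^2 + 166*z + 34) - 10*z^2 + 38*z + 8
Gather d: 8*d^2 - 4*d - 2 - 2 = 8*d^2 - 4*d - 4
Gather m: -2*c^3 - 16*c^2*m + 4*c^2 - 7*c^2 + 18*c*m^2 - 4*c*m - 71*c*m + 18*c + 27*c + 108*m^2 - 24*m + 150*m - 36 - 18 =-2*c^3 - 3*c^2 + 45*c + m^2*(18*c + 108) + m*(-16*c^2 - 75*c + 126) - 54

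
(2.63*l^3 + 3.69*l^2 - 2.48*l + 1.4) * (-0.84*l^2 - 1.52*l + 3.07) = -2.2092*l^5 - 7.0972*l^4 + 4.5485*l^3 + 13.9219*l^2 - 9.7416*l + 4.298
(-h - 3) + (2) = -h - 1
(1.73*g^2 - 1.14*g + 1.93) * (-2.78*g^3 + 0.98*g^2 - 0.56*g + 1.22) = -4.8094*g^5 + 4.8646*g^4 - 7.4514*g^3 + 4.6404*g^2 - 2.4716*g + 2.3546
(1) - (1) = 0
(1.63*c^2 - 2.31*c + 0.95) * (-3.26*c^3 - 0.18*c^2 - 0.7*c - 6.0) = -5.3138*c^5 + 7.2372*c^4 - 3.8222*c^3 - 8.334*c^2 + 13.195*c - 5.7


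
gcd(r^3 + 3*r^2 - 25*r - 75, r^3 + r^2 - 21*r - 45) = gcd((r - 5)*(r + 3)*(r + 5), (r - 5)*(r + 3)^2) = r^2 - 2*r - 15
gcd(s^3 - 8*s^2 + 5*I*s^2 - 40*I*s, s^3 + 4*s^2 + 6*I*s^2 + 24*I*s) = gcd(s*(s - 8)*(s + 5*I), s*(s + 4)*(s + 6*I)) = s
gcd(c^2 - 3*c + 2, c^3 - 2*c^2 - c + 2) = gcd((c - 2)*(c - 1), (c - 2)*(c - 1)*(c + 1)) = c^2 - 3*c + 2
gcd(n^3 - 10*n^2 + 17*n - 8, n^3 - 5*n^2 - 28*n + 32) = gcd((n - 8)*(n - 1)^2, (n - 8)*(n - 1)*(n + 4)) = n^2 - 9*n + 8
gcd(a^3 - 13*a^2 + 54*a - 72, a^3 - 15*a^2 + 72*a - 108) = a^2 - 9*a + 18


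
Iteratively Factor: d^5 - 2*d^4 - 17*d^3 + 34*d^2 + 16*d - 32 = (d - 2)*(d^4 - 17*d^2 + 16) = (d - 4)*(d - 2)*(d^3 + 4*d^2 - d - 4) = (d - 4)*(d - 2)*(d + 1)*(d^2 + 3*d - 4) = (d - 4)*(d - 2)*(d + 1)*(d + 4)*(d - 1)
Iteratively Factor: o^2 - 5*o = (o)*(o - 5)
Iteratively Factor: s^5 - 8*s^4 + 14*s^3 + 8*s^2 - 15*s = (s + 1)*(s^4 - 9*s^3 + 23*s^2 - 15*s) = (s - 1)*(s + 1)*(s^3 - 8*s^2 + 15*s) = (s - 3)*(s - 1)*(s + 1)*(s^2 - 5*s) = s*(s - 3)*(s - 1)*(s + 1)*(s - 5)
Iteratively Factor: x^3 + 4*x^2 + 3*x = (x + 3)*(x^2 + x) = (x + 1)*(x + 3)*(x)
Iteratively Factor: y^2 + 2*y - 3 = (y - 1)*(y + 3)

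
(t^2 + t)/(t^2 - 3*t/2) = 2*(t + 1)/(2*t - 3)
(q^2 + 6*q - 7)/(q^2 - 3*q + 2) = (q + 7)/(q - 2)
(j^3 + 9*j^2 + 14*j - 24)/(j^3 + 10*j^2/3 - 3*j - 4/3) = 3*(j + 6)/(3*j + 1)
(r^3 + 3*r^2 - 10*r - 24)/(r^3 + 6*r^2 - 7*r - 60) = (r + 2)/(r + 5)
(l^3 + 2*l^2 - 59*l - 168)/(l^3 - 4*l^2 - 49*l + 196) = (l^2 - 5*l - 24)/(l^2 - 11*l + 28)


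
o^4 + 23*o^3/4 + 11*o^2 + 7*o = o*(o + 7/4)*(o + 2)^2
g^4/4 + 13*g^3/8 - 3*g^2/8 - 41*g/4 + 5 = (g/4 + 1)*(g - 2)*(g - 1/2)*(g + 5)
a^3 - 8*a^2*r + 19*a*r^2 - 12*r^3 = (a - 4*r)*(a - 3*r)*(a - r)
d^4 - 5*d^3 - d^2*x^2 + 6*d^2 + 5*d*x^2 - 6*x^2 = (d - 3)*(d - 2)*(d - x)*(d + x)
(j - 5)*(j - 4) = j^2 - 9*j + 20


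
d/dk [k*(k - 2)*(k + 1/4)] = 3*k^2 - 7*k/2 - 1/2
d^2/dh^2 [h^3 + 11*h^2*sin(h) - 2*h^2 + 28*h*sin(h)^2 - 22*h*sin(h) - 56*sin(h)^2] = -11*h^2*sin(h) + 22*h*sin(h) + 44*h*cos(h) + 56*h*cos(2*h) + 6*h + 22*sin(h) + 56*sin(2*h) - 44*cos(h) - 112*cos(2*h) - 4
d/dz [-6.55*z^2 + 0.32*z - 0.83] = 0.32 - 13.1*z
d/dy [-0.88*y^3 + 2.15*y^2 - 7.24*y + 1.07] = -2.64*y^2 + 4.3*y - 7.24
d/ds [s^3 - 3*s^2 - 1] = 3*s*(s - 2)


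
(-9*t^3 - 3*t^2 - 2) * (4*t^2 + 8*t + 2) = -36*t^5 - 84*t^4 - 42*t^3 - 14*t^2 - 16*t - 4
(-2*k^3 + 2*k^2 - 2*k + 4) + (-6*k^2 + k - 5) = -2*k^3 - 4*k^2 - k - 1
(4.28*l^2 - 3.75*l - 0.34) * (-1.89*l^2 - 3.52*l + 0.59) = -8.0892*l^4 - 7.9781*l^3 + 16.3678*l^2 - 1.0157*l - 0.2006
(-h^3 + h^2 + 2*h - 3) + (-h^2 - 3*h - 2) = -h^3 - h - 5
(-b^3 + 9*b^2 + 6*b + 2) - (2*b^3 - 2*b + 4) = -3*b^3 + 9*b^2 + 8*b - 2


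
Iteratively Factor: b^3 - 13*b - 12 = (b + 1)*(b^2 - b - 12) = (b + 1)*(b + 3)*(b - 4)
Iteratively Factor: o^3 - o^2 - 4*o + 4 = (o - 1)*(o^2 - 4) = (o - 1)*(o + 2)*(o - 2)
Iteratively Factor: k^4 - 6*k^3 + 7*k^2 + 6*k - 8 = (k - 1)*(k^3 - 5*k^2 + 2*k + 8) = (k - 4)*(k - 1)*(k^2 - k - 2) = (k - 4)*(k - 1)*(k + 1)*(k - 2)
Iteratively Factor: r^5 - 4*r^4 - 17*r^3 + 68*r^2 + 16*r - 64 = (r - 4)*(r^4 - 17*r^2 + 16) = (r - 4)*(r + 4)*(r^3 - 4*r^2 - r + 4) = (r - 4)*(r + 1)*(r + 4)*(r^2 - 5*r + 4) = (r - 4)^2*(r + 1)*(r + 4)*(r - 1)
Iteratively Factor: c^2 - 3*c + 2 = (c - 1)*(c - 2)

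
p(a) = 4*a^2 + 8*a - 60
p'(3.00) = 32.00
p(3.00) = 0.00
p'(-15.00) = -112.00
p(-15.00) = 720.00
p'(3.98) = 39.84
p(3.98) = 35.20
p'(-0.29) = 5.68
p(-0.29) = -61.98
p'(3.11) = 32.88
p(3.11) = 3.57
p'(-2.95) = -15.60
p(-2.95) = -48.79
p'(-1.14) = -1.12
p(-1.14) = -63.92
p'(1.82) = 22.56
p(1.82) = -32.19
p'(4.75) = 46.00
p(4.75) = 68.25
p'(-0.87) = 1.04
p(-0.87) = -63.93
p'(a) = 8*a + 8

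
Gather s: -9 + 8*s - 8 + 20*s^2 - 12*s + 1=20*s^2 - 4*s - 16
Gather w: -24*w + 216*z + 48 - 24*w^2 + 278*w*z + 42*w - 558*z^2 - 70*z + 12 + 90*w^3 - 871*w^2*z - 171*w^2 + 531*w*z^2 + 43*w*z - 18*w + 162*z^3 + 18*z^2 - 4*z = 90*w^3 + w^2*(-871*z - 195) + w*(531*z^2 + 321*z) + 162*z^3 - 540*z^2 + 142*z + 60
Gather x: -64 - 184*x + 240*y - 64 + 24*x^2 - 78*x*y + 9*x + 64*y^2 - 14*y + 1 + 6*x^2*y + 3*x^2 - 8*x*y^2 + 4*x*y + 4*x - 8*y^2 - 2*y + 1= x^2*(6*y + 27) + x*(-8*y^2 - 74*y - 171) + 56*y^2 + 224*y - 126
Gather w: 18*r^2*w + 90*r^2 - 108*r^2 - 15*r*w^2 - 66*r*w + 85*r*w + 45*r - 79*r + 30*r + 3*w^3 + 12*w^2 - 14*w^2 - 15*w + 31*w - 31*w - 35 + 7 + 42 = -18*r^2 - 4*r + 3*w^3 + w^2*(-15*r - 2) + w*(18*r^2 + 19*r - 15) + 14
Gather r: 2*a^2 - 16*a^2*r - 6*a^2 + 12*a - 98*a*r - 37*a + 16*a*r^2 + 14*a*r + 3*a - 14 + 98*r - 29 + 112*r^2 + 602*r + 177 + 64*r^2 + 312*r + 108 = -4*a^2 - 22*a + r^2*(16*a + 176) + r*(-16*a^2 - 84*a + 1012) + 242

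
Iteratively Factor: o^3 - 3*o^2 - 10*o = (o)*(o^2 - 3*o - 10) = o*(o - 5)*(o + 2)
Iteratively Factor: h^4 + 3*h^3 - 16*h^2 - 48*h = (h)*(h^3 + 3*h^2 - 16*h - 48) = h*(h - 4)*(h^2 + 7*h + 12) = h*(h - 4)*(h + 4)*(h + 3)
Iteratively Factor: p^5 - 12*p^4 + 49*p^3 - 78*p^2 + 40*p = (p - 1)*(p^4 - 11*p^3 + 38*p^2 - 40*p) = (p - 5)*(p - 1)*(p^3 - 6*p^2 + 8*p) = p*(p - 5)*(p - 1)*(p^2 - 6*p + 8) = p*(p - 5)*(p - 2)*(p - 1)*(p - 4)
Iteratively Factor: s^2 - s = (s - 1)*(s)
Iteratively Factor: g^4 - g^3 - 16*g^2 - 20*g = (g - 5)*(g^3 + 4*g^2 + 4*g) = (g - 5)*(g + 2)*(g^2 + 2*g) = (g - 5)*(g + 2)^2*(g)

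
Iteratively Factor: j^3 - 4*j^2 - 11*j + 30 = (j - 5)*(j^2 + j - 6) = (j - 5)*(j + 3)*(j - 2)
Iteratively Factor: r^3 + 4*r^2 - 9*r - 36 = (r + 3)*(r^2 + r - 12) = (r - 3)*(r + 3)*(r + 4)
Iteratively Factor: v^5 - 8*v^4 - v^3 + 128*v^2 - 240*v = (v + 4)*(v^4 - 12*v^3 + 47*v^2 - 60*v) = v*(v + 4)*(v^3 - 12*v^2 + 47*v - 60) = v*(v - 3)*(v + 4)*(v^2 - 9*v + 20) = v*(v - 4)*(v - 3)*(v + 4)*(v - 5)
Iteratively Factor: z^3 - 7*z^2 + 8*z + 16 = (z - 4)*(z^2 - 3*z - 4) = (z - 4)^2*(z + 1)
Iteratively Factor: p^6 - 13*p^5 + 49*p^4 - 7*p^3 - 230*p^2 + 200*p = (p - 5)*(p^5 - 8*p^4 + 9*p^3 + 38*p^2 - 40*p) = (p - 5)^2*(p^4 - 3*p^3 - 6*p^2 + 8*p) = (p - 5)^2*(p - 1)*(p^3 - 2*p^2 - 8*p) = (p - 5)^2*(p - 4)*(p - 1)*(p^2 + 2*p) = (p - 5)^2*(p - 4)*(p - 1)*(p + 2)*(p)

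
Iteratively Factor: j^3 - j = (j + 1)*(j^2 - j) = (j - 1)*(j + 1)*(j)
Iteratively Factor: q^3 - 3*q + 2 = (q + 2)*(q^2 - 2*q + 1) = (q - 1)*(q + 2)*(q - 1)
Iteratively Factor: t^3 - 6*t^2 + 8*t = (t - 4)*(t^2 - 2*t) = t*(t - 4)*(t - 2)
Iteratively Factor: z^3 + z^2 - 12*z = (z - 3)*(z^2 + 4*z) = (z - 3)*(z + 4)*(z)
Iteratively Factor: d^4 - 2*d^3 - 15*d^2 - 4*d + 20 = (d - 5)*(d^3 + 3*d^2 - 4) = (d - 5)*(d + 2)*(d^2 + d - 2) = (d - 5)*(d + 2)^2*(d - 1)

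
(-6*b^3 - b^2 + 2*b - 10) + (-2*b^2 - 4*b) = -6*b^3 - 3*b^2 - 2*b - 10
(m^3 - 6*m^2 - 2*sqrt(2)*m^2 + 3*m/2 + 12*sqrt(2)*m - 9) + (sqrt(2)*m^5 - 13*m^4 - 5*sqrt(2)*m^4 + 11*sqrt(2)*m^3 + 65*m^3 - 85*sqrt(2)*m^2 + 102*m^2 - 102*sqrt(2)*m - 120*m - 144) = sqrt(2)*m^5 - 13*m^4 - 5*sqrt(2)*m^4 + 11*sqrt(2)*m^3 + 66*m^3 - 87*sqrt(2)*m^2 + 96*m^2 - 90*sqrt(2)*m - 237*m/2 - 153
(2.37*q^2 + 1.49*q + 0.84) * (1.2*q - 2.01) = 2.844*q^3 - 2.9757*q^2 - 1.9869*q - 1.6884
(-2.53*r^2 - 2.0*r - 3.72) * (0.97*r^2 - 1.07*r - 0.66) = -2.4541*r^4 + 0.7671*r^3 + 0.2014*r^2 + 5.3004*r + 2.4552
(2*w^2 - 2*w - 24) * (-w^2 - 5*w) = -2*w^4 - 8*w^3 + 34*w^2 + 120*w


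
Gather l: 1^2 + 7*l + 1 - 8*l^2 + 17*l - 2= -8*l^2 + 24*l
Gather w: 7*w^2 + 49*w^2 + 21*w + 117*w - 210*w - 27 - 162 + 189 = 56*w^2 - 72*w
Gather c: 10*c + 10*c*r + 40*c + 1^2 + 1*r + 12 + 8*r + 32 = c*(10*r + 50) + 9*r + 45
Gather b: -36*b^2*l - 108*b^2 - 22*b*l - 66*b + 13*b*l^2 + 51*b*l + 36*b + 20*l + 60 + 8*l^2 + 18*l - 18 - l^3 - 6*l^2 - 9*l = b^2*(-36*l - 108) + b*(13*l^2 + 29*l - 30) - l^3 + 2*l^2 + 29*l + 42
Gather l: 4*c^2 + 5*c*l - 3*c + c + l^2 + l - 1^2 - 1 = 4*c^2 - 2*c + l^2 + l*(5*c + 1) - 2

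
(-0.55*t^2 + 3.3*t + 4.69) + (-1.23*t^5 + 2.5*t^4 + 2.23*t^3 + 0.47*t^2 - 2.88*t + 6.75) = -1.23*t^5 + 2.5*t^4 + 2.23*t^3 - 0.0800000000000001*t^2 + 0.42*t + 11.44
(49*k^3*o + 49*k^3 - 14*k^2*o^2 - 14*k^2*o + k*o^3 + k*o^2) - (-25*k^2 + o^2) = 49*k^3*o + 49*k^3 - 14*k^2*o^2 - 14*k^2*o + 25*k^2 + k*o^3 + k*o^2 - o^2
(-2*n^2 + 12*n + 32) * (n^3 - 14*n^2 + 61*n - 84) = -2*n^5 + 40*n^4 - 258*n^3 + 452*n^2 + 944*n - 2688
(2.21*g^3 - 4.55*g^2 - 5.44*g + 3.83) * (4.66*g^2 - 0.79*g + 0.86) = 10.2986*g^5 - 22.9489*g^4 - 19.8553*g^3 + 18.2324*g^2 - 7.7041*g + 3.2938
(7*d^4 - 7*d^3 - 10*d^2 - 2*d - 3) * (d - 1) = 7*d^5 - 14*d^4 - 3*d^3 + 8*d^2 - d + 3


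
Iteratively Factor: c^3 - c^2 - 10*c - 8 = (c + 1)*(c^2 - 2*c - 8) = (c - 4)*(c + 1)*(c + 2)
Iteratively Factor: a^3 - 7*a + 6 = (a - 2)*(a^2 + 2*a - 3) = (a - 2)*(a + 3)*(a - 1)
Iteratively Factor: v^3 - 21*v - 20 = (v + 1)*(v^2 - v - 20) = (v + 1)*(v + 4)*(v - 5)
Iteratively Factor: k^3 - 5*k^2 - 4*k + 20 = (k + 2)*(k^2 - 7*k + 10) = (k - 2)*(k + 2)*(k - 5)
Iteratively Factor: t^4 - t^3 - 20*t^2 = (t)*(t^3 - t^2 - 20*t) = t*(t - 5)*(t^2 + 4*t) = t*(t - 5)*(t + 4)*(t)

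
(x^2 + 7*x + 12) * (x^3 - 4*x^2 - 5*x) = x^5 + 3*x^4 - 21*x^3 - 83*x^2 - 60*x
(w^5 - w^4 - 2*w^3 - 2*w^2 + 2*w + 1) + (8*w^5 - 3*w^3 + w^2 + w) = 9*w^5 - w^4 - 5*w^3 - w^2 + 3*w + 1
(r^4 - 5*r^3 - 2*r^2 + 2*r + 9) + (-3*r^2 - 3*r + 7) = r^4 - 5*r^3 - 5*r^2 - r + 16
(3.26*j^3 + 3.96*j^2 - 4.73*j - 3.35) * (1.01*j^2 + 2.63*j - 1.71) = 3.2926*j^5 + 12.5734*j^4 + 0.0629*j^3 - 22.595*j^2 - 0.722199999999999*j + 5.7285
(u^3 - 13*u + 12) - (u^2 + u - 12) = u^3 - u^2 - 14*u + 24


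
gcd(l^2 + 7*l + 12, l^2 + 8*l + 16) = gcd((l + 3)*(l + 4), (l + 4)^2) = l + 4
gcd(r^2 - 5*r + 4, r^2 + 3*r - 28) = r - 4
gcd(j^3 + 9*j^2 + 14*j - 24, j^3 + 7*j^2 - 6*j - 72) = j^2 + 10*j + 24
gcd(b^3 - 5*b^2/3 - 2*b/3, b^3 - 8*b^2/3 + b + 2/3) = b^2 - 5*b/3 - 2/3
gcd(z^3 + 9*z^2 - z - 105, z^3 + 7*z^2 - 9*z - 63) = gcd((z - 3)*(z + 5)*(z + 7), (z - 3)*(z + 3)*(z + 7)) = z^2 + 4*z - 21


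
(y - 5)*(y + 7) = y^2 + 2*y - 35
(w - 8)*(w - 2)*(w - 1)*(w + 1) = w^4 - 10*w^3 + 15*w^2 + 10*w - 16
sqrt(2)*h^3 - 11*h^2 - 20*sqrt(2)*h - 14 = (h - 7*sqrt(2))*(h + sqrt(2))*(sqrt(2)*h + 1)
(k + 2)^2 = k^2 + 4*k + 4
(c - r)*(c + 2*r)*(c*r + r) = c^3*r + c^2*r^2 + c^2*r - 2*c*r^3 + c*r^2 - 2*r^3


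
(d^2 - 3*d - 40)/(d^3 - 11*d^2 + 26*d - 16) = (d + 5)/(d^2 - 3*d + 2)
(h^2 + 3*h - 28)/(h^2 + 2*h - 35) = (h - 4)/(h - 5)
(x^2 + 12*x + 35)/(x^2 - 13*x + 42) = (x^2 + 12*x + 35)/(x^2 - 13*x + 42)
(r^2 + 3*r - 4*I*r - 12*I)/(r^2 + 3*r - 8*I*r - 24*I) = (r - 4*I)/(r - 8*I)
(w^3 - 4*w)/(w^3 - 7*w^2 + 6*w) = (w^2 - 4)/(w^2 - 7*w + 6)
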